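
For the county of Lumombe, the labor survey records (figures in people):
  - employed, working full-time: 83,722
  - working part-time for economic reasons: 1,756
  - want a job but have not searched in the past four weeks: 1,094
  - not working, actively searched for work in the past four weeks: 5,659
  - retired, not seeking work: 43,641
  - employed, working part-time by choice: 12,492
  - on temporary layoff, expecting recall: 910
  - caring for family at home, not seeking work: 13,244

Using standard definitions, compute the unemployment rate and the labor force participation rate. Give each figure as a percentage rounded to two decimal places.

Unemployment rate ≈ 6.28%; labor force participation rate ≈ 64.32%.

Employed = 83,722 + 1,756 + 12,492 = 97,970 (anyone who worked, including part-time for economic reasons, counts as employed).
Unemployed = 5,659 + 910 = 6,569 (jobless and actively searching, or on temporary layoff).
Labor force = 97,970 + 6,569 = 104,539.
Not in labor force = 1,094 + 43,641 + 13,244 = 57,979 (those not working and not actively searching are outside the labor force — including those who want a job but have given up searching).
Civilian working-age population = 104,539 + 57,979 = 162,518.
Unemployment rate = 6,569 / 104,539 = 6.28%.
Labor force participation rate = 104,539 / 162,518 = 64.32%.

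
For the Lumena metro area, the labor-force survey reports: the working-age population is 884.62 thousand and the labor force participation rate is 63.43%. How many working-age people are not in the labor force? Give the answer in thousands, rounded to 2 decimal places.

About 323.51 thousand are not in the labor force.

Share not in the labor force = 1 − 0.6343 = 0.3657.
Not in labor force = 0.3657 × 884.62 ≈ 323.51 thousand.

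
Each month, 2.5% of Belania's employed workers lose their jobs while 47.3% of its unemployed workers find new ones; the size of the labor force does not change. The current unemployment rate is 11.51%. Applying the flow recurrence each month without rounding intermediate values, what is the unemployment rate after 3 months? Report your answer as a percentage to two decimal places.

Unemployment rate after three months ≈ 5.84%.

With a fixed labor force, u_{t+1} = u_t + s·(1−u_t) − f·u_t = u_t·(1−s−f) + s.
Here 1−s−f = 0.502 and s = 0.025.
u_1 = 0.115100 × 0.502 + 0.025 = 0.082780.
u_2 = 0.082780 × 0.502 + 0.025 = 0.066556.
u_3 = 0.066556 × 0.502 + 0.025 = 0.058411.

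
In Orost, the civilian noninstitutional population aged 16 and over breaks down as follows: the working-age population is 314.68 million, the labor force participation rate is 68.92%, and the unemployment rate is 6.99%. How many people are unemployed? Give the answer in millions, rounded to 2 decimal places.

Labor force = 0.6892 × 314.68 = 216.88 million.
Unemployed = 0.0699 × 216.88 ≈ 15.16 million.

About 15.16 million are unemployed.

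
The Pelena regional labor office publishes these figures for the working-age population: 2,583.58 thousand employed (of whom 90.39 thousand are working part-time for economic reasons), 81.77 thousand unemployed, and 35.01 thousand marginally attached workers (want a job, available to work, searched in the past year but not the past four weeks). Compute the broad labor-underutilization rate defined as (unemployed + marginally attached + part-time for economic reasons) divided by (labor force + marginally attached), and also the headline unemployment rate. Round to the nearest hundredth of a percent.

Broad underutilization rate ≈ 7.67%; headline unemployment rate ≈ 3.07%.

Labor force = 2,583.58 + 81.77 = 2,665.35 thousand.
Numerator = 81.77 + 35.01 + 90.39 = 207.17 thousand.
Denominator = 2,665.35 + 35.01 = 2,700.36 thousand.
Broad rate = 207.17 / 2,700.36 = 7.67%.
Headline unemployment rate = 81.77 / 2,665.35 = 3.07%.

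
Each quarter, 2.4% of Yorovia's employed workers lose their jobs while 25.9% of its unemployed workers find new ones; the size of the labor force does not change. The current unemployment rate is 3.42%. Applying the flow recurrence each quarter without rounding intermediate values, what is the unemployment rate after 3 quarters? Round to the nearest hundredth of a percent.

With a fixed labor force, u_{t+1} = u_t + s·(1−u_t) − f·u_t = u_t·(1−s−f) + s.
Here 1−s−f = 0.717 and s = 0.024.
u_1 = 0.034200 × 0.717 + 0.024 = 0.048521.
u_2 = 0.048521 × 0.717 + 0.024 = 0.058790.
u_3 = 0.058790 × 0.717 + 0.024 = 0.066152.

Unemployment rate after three quarters ≈ 6.62%.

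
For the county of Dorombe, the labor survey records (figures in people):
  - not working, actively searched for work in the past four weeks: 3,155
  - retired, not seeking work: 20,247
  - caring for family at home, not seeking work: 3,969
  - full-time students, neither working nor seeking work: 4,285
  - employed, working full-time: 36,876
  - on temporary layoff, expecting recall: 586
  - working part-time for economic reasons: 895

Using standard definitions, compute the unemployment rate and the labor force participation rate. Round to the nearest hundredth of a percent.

Employed = 36,876 + 895 = 37,771 (anyone who worked, including part-time for economic reasons, counts as employed).
Unemployed = 3,155 + 586 = 3,741 (jobless and actively searching, or on temporary layoff).
Labor force = 37,771 + 3,741 = 41,512.
Not in labor force = 20,247 + 3,969 + 4,285 = 28,501 (those not working and not actively searching are outside the labor force).
Civilian working-age population = 41,512 + 28,501 = 70,013.
Unemployment rate = 3,741 / 41,512 = 9.01%.
Labor force participation rate = 41,512 / 70,013 = 59.29%.

Unemployment rate ≈ 9.01%; labor force participation rate ≈ 59.29%.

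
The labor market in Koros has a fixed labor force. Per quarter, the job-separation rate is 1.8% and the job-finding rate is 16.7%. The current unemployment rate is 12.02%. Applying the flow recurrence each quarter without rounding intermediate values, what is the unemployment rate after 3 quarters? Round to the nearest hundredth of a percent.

With a fixed labor force, u_{t+1} = u_t + s·(1−u_t) − f·u_t = u_t·(1−s−f) + s.
Here 1−s−f = 0.815 and s = 0.018.
u_1 = 0.120200 × 0.815 + 0.018 = 0.115963.
u_2 = 0.115963 × 0.815 + 0.018 = 0.112510.
u_3 = 0.112510 × 0.815 + 0.018 = 0.109696.

Unemployment rate after three quarters ≈ 10.97%.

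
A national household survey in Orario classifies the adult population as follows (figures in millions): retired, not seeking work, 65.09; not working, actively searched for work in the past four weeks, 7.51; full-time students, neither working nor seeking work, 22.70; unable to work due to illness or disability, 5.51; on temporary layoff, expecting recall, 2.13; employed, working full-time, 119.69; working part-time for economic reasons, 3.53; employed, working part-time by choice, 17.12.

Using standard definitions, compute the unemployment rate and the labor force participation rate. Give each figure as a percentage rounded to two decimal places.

Unemployment rate ≈ 6.43%; labor force participation rate ≈ 61.65%.

Employed = 119.69 + 3.53 + 17.12 = 140.34 million (anyone who worked, including part-time for economic reasons, counts as employed).
Unemployed = 7.51 + 2.13 = 9.64 million (jobless and actively searching, or on temporary layoff).
Labor force = 140.34 + 9.64 = 149.98 million.
Not in labor force = 65.09 + 22.70 + 5.51 = 93.30 million (those not working and not actively searching are outside the labor force).
Civilian working-age population = 149.98 + 93.30 = 243.28 million.
Unemployment rate = 9.64 / 149.98 = 6.43%.
Labor force participation rate = 149.98 / 243.28 = 61.65%.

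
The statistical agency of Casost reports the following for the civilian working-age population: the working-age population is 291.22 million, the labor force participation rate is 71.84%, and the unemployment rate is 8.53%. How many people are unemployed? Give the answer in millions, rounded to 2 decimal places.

Labor force = 0.7184 × 291.22 = 209.21 million.
Unemployed = 0.0853 × 209.21 ≈ 17.85 million.

About 17.85 million are unemployed.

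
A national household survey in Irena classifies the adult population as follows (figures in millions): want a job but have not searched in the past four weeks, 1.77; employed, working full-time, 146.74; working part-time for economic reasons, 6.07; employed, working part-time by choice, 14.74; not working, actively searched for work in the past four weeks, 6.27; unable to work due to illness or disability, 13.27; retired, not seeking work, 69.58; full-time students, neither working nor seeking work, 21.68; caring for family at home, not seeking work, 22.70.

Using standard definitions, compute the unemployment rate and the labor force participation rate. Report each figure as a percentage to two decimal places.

Employed = 146.74 + 6.07 + 14.74 = 167.55 million (anyone who worked, including part-time for economic reasons, counts as employed).
Unemployed = 6.27 million.
Labor force = 167.55 + 6.27 = 173.82 million.
Not in labor force = 1.77 + 13.27 + 69.58 + 21.68 + 22.70 = 129.00 million (those not working and not actively searching are outside the labor force — including those who want a job but have given up searching).
Civilian working-age population = 173.82 + 129.00 = 302.82 million.
Unemployment rate = 6.27 / 173.82 = 3.61%.
Labor force participation rate = 173.82 / 302.82 = 57.40%.

Unemployment rate ≈ 3.61%; labor force participation rate ≈ 57.40%.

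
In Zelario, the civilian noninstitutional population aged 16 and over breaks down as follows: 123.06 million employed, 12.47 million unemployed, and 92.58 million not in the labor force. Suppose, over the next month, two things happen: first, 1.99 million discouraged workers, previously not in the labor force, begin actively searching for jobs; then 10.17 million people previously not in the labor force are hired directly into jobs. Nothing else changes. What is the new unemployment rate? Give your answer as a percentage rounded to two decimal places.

New unemployment rate ≈ 9.79%.

Initially, labor force = 123.06 + 12.47 = 135.53 million, so u = 12.47/135.53 = 9.20%.
After the first change, unemployed and labor force both rise by 1.99 → E = 123.06, U = 14.46, labor force = 137.52 million.
After the second change, employed and labor force both rise by 10.17; unemployed unchanged → E = 133.23, U = 14.46, labor force = 147.69 million.
New unemployment rate = 14.46 / 147.69 = 9.79%.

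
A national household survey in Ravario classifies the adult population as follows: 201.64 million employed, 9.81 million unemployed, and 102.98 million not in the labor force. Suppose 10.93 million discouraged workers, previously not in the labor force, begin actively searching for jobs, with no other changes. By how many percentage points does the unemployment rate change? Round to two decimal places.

Initially, labor force = 201.64 + 9.81 = 211.45 million, so u = 9.81/211.45 = 4.64%.
After the change, unemployed and labor force both rise by 10.93 → E = 201.64, U = 20.74, labor force = 222.38 million.
New unemployment rate = 20.74 / 222.38 = 9.33%.
Change = 9.33% − 4.64% = +4.69 percentage points.

The unemployment rate changes by +4.69 percentage points.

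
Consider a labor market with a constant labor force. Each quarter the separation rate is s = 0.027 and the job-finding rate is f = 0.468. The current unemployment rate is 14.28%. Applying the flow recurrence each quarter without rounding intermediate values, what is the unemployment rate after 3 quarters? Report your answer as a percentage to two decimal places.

With a fixed labor force, u_{t+1} = u_t + s·(1−u_t) − f·u_t = u_t·(1−s−f) + s.
Here 1−s−f = 0.505 and s = 0.027.
u_1 = 0.142800 × 0.505 + 0.027 = 0.099114.
u_2 = 0.099114 × 0.505 + 0.027 = 0.077053.
u_3 = 0.077053 × 0.505 + 0.027 = 0.065912.

Unemployment rate after three quarters ≈ 6.59%.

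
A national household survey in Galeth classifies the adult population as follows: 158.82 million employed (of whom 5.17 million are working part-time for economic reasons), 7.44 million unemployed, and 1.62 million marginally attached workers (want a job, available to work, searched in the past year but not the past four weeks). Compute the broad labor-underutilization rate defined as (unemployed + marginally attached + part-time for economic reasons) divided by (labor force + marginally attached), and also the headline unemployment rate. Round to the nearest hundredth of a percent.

Broad underutilization rate ≈ 8.48%; headline unemployment rate ≈ 4.47%.

Labor force = 158.82 + 7.44 = 166.26 million.
Numerator = 7.44 + 1.62 + 5.17 = 14.23 million.
Denominator = 166.26 + 1.62 = 167.88 million.
Broad rate = 14.23 / 167.88 = 8.48%.
Headline unemployment rate = 7.44 / 166.26 = 4.47%.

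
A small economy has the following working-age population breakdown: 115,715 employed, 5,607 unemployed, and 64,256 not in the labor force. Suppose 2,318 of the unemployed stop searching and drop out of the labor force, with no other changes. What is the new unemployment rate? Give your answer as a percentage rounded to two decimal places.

Initially, labor force = 115,715 + 5,607 = 121,322, so u = 5,607/121,322 = 4.62%.
After the change, unemployed and labor force both fall by 2,318 → E = 115,715, U = 3,289, labor force = 119,004.
New unemployment rate = 3,289 / 119,004 = 2.76%.

New unemployment rate ≈ 2.76%.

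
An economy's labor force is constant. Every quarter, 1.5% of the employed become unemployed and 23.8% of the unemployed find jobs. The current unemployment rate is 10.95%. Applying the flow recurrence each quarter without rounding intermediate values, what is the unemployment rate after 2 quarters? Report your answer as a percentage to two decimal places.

Unemployment rate after two quarters ≈ 8.73%.

With a fixed labor force, u_{t+1} = u_t + s·(1−u_t) − f·u_t = u_t·(1−s−f) + s.
Here 1−s−f = 0.747 and s = 0.015.
u_1 = 0.109500 × 0.747 + 0.015 = 0.096796.
u_2 = 0.096796 × 0.747 + 0.015 = 0.087307.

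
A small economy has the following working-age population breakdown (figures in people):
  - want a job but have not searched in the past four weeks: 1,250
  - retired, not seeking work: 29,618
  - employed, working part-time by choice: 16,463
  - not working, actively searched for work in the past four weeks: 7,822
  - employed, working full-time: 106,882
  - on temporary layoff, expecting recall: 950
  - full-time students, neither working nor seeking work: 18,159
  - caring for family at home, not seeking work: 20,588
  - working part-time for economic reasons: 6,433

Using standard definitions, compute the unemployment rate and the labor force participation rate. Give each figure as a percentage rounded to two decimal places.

Employed = 16,463 + 106,882 + 6,433 = 129,778 (anyone who worked, including part-time for economic reasons, counts as employed).
Unemployed = 7,822 + 950 = 8,772 (jobless and actively searching, or on temporary layoff).
Labor force = 129,778 + 8,772 = 138,550.
Not in labor force = 1,250 + 29,618 + 18,159 + 20,588 = 69,615 (those not working and not actively searching are outside the labor force — including those who want a job but have given up searching).
Civilian working-age population = 138,550 + 69,615 = 208,165.
Unemployment rate = 8,772 / 138,550 = 6.33%.
Labor force participation rate = 138,550 / 208,165 = 66.56%.

Unemployment rate ≈ 6.33%; labor force participation rate ≈ 66.56%.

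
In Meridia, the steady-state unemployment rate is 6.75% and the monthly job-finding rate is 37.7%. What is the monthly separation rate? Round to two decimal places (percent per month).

From u* = s/(s+f): s = u·f/(1−u).
s = 0.0675 × 37.7 / (1 − 0.0675) = 2.5448 / 0.9325 ≈ 2.73% per month.

Separation rate ≈ 2.73% per month.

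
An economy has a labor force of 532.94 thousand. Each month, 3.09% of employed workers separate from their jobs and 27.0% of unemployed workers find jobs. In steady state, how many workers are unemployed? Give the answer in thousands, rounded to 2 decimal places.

About 54.73 thousand are unemployed in steady state.

Steady-state unemployment rate u* = s/(s+f) = 3.09/(3.09+27.0) = 0.102692.
Unemployed = u* × labor force = 0.102692 × 532.94 ≈ 54.73 thousand.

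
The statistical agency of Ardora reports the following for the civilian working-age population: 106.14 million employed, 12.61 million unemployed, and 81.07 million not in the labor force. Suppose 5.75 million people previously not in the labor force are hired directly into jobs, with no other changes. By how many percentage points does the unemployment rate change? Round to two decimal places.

The unemployment rate changes by −0.49 percentage points.

Initially, labor force = 106.14 + 12.61 = 118.75 million, so u = 12.61/118.75 = 10.62%.
After the change, employed and labor force both rise by 5.75; unemployed unchanged → E = 111.89, U = 12.61, labor force = 124.50 million.
New unemployment rate = 12.61 / 124.50 = 10.13%.
Change = 10.13% − 10.62% = −0.49 percentage points.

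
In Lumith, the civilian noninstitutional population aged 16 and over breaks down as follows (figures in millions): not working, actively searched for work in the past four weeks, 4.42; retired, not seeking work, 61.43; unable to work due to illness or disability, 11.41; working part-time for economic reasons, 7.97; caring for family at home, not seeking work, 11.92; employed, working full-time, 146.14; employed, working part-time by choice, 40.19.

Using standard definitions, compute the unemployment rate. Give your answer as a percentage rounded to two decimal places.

Employed = 7.97 + 146.14 + 40.19 = 194.30 million (anyone who worked, including part-time for economic reasons, counts as employed).
Unemployed = 4.42 million.
Labor force = 194.30 + 4.42 = 198.72 million.
Unemployment rate = 4.42 / 198.72 = 2.22%.

Unemployment rate ≈ 2.22%.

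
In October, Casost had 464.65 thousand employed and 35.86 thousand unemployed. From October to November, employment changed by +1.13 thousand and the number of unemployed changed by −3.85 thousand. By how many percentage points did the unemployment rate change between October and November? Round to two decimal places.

The unemployment rate changed by −0.73 percentage points.

October: labor force = 464.65 + 35.86 = 500.51; u = 35.86/500.51 = 7.16%.
November: labor force = 465.78 + 32.01 = 497.79; u = 32.01/497.79 = 6.43%.
Change = 6.43% − 7.16% = −0.73 pp.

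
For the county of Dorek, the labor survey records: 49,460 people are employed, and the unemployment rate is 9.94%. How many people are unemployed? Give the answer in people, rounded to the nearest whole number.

Let U be the number unemployed. The labor force is E + U, and U/(E+U) = 0.0994.
So U = 0.0994 × 49,460 / (1 − 0.0994) = 4916.32 / 0.9006 ≈ 5,459.

About 5,459 are unemployed.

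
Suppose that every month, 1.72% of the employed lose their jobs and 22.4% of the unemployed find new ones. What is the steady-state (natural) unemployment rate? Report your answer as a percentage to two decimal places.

Steady-state unemployment rate ≈ 7.13%.

At steady state the flows balance: s·E = f·U, so U/(E+U) = s/(s+f).
u* = 1.72 / (1.72 + 22.4) = 1.72 / 24.12 = 7.13%.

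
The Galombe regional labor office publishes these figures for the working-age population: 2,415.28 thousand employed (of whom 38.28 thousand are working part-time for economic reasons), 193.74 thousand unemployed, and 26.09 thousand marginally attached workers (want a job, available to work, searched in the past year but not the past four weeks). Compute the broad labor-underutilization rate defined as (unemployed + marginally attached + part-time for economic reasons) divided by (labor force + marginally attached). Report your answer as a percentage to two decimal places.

Broad underutilization rate ≈ 9.80%.

Labor force = 2,415.28 + 193.74 = 2,609.02 thousand.
Numerator = 193.74 + 26.09 + 38.28 = 258.11 thousand.
Denominator = 2,609.02 + 26.09 = 2,635.11 thousand.
Broad rate = 258.11 / 2,635.11 = 9.80%.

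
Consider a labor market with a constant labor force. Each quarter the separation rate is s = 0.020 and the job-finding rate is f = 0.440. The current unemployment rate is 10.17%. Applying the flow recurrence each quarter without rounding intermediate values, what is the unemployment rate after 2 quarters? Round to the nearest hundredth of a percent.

Unemployment rate after two quarters ≈ 6.05%.

With a fixed labor force, u_{t+1} = u_t + s·(1−u_t) − f·u_t = u_t·(1−s−f) + s.
Here 1−s−f = 0.540 and s = 0.020.
u_1 = 0.101700 × 0.540 + 0.020 = 0.074918.
u_2 = 0.074918 × 0.540 + 0.020 = 0.060456.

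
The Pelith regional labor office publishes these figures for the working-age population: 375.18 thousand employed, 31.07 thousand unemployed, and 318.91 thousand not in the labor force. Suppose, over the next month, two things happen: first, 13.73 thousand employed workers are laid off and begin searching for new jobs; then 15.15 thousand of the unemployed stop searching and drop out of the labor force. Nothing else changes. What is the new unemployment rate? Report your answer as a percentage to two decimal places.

Initially, labor force = 375.18 + 31.07 = 406.25 thousand, so u = 31.07/406.25 = 7.65%.
After the first change, employed falls and unemployed rises by 13.73; labor force unchanged → E = 361.45, U = 44.80, labor force = 406.25 thousand.
After the second change, unemployed and labor force both fall by 15.15 → E = 361.45, U = 29.65, labor force = 391.10 thousand.
New unemployment rate = 29.65 / 391.10 = 7.58%.

New unemployment rate ≈ 7.58%.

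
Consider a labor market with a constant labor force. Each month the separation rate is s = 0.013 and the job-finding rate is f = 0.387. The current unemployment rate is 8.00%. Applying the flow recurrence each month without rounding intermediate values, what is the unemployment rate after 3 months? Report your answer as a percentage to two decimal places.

Unemployment rate after three months ≈ 4.28%.

With a fixed labor force, u_{t+1} = u_t + s·(1−u_t) − f·u_t = u_t·(1−s−f) + s.
Here 1−s−f = 0.600 and s = 0.013.
u_1 = 0.080000 × 0.600 + 0.013 = 0.061000.
u_2 = 0.061000 × 0.600 + 0.013 = 0.049600.
u_3 = 0.049600 × 0.600 + 0.013 = 0.042760.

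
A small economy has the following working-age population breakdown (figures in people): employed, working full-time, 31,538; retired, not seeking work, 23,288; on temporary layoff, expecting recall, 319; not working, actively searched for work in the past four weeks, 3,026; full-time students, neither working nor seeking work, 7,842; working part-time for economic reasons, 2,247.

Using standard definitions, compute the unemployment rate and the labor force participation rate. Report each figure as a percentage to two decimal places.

Unemployment rate ≈ 9.01%; labor force participation rate ≈ 54.39%.

Employed = 31,538 + 2,247 = 33,785 (anyone who worked, including part-time for economic reasons, counts as employed).
Unemployed = 319 + 3,026 = 3,345 (jobless and actively searching, or on temporary layoff).
Labor force = 33,785 + 3,345 = 37,130.
Not in labor force = 23,288 + 7,842 = 31,130 (those not working and not actively searching are outside the labor force).
Civilian working-age population = 37,130 + 31,130 = 68,260.
Unemployment rate = 3,345 / 37,130 = 9.01%.
Labor force participation rate = 37,130 / 68,260 = 54.39%.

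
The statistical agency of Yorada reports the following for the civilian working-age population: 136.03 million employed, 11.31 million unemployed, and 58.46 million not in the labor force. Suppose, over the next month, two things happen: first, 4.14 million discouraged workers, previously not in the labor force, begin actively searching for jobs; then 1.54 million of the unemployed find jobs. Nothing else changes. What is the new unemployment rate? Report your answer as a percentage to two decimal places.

Initially, labor force = 136.03 + 11.31 = 147.34 million, so u = 11.31/147.34 = 7.68%.
After the first change, unemployed and labor force both rise by 4.14 → E = 136.03, U = 15.45, labor force = 151.48 million.
After the second change, unemployed falls and employed rises by 1.54; labor force unchanged → E = 137.57, U = 13.91, labor force = 151.48 million.
New unemployment rate = 13.91 / 151.48 = 9.18%.

New unemployment rate ≈ 9.18%.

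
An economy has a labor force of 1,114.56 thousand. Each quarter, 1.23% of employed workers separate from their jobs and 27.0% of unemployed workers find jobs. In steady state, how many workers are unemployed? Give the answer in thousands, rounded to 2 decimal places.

About 48.56 thousand are unemployed in steady state.

Steady-state unemployment rate u* = s/(s+f) = 1.23/(1.23+27.0) = 0.043571.
Unemployed = u* × labor force = 0.043571 × 1,114.56 ≈ 48.56 thousand.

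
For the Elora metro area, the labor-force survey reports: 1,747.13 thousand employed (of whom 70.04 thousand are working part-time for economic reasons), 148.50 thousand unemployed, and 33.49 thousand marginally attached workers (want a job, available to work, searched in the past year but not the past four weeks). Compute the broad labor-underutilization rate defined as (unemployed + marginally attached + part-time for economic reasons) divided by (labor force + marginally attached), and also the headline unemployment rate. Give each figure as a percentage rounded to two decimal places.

Labor force = 1,747.13 + 148.50 = 1,895.63 thousand.
Numerator = 148.50 + 33.49 + 70.04 = 252.03 thousand.
Denominator = 1,895.63 + 33.49 = 1,929.12 thousand.
Broad rate = 252.03 / 1,929.12 = 13.06%.
Headline unemployment rate = 148.50 / 1,895.63 = 7.83%.

Broad underutilization rate ≈ 13.06%; headline unemployment rate ≈ 7.83%.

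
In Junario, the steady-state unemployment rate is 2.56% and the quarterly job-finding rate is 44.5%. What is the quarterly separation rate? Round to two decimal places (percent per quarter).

Separation rate ≈ 1.17% per quarter.

From u* = s/(s+f): s = u·f/(1−u).
s = 0.0256 × 44.5 / (1 − 0.0256) = 1.1392 / 0.9744 ≈ 1.17% per quarter.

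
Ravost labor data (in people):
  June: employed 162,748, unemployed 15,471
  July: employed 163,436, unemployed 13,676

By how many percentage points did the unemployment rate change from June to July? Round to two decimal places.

The unemployment rate changed by −0.96 percentage points.

June: labor force = 162,748 + 15,471 = 178,219; u = 15,471/178,219 = 8.68%.
July: labor force = 163,436 + 13,676 = 177,112; u = 13,676/177,112 = 7.72%.
Change = 7.72% − 8.68% = −0.96 pp.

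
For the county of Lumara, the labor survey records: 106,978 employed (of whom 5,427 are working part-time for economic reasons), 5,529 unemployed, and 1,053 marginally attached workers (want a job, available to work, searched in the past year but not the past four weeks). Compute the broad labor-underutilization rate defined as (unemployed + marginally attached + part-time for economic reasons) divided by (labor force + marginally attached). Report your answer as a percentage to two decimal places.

Broad underutilization rate ≈ 10.58%.

Labor force = 106,978 + 5,529 = 112,507.
Numerator = 5,529 + 1,053 + 5,427 = 12,009.
Denominator = 112,507 + 1,053 = 113,560.
Broad rate = 12,009 / 113,560 = 10.58%.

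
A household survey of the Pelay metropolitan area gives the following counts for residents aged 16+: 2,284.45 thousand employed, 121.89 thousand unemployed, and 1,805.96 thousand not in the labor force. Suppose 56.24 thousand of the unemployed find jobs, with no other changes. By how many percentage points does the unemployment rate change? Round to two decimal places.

Initially, labor force = 2,284.45 + 121.89 = 2,406.34 thousand, so u = 121.89/2,406.34 = 5.07%.
After the change, unemployed falls and employed rises by 56.24; labor force unchanged → E = 2,340.69, U = 65.65, labor force = 2,406.34 thousand.
New unemployment rate = 65.65 / 2,406.34 = 2.73%.
Change = 2.73% − 5.07% = −2.34 percentage points.

The unemployment rate changes by −2.34 percentage points.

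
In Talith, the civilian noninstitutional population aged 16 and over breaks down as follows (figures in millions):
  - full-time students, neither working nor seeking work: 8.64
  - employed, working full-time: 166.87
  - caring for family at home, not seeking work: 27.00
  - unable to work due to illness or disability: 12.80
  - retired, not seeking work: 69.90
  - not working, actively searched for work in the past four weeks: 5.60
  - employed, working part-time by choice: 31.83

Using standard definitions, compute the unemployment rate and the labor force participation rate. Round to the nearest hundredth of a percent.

Unemployment rate ≈ 2.74%; labor force participation rate ≈ 63.32%.

Employed = 166.87 + 31.83 = 198.70 million.
Unemployed = 5.60 million.
Labor force = 198.70 + 5.60 = 204.30 million.
Not in labor force = 8.64 + 27.00 + 12.80 + 69.90 = 118.34 million (those not working and not actively searching are outside the labor force).
Civilian working-age population = 204.30 + 118.34 = 322.64 million.
Unemployment rate = 5.60 / 204.30 = 2.74%.
Labor force participation rate = 204.30 / 322.64 = 63.32%.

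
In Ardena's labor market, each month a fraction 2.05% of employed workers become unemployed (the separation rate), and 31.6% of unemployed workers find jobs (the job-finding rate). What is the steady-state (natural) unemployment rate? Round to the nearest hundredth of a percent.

At steady state the flows balance: s·E = f·U, so U/(E+U) = s/(s+f).
u* = 2.05 / (2.05 + 31.6) = 2.05 / 33.65 = 6.09%.

Steady-state unemployment rate ≈ 6.09%.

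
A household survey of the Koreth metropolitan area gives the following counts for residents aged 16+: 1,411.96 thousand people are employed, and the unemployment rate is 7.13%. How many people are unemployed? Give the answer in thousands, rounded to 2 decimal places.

Let U be the number unemployed. The labor force is E + U, and U/(E+U) = 0.0713.
So U = 0.0713 × 1,411.96 / (1 − 0.0713) = 100.6727 / 0.9287 ≈ 108.40 thousand.

About 108.40 thousand are unemployed.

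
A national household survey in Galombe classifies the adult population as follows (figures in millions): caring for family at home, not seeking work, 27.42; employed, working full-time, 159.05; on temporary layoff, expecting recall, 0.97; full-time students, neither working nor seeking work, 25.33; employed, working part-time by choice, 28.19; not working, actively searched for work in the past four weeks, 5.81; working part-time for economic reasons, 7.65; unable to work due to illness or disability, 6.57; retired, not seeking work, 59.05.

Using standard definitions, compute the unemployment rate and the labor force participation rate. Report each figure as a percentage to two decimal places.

Employed = 159.05 + 28.19 + 7.65 = 194.89 million (anyone who worked, including part-time for economic reasons, counts as employed).
Unemployed = 0.97 + 5.81 = 6.78 million (jobless and actively searching, or on temporary layoff).
Labor force = 194.89 + 6.78 = 201.67 million.
Not in labor force = 27.42 + 25.33 + 6.57 + 59.05 = 118.37 million (those not working and not actively searching are outside the labor force).
Civilian working-age population = 201.67 + 118.37 = 320.04 million.
Unemployment rate = 6.78 / 201.67 = 3.36%.
Labor force participation rate = 201.67 / 320.04 = 63.01%.

Unemployment rate ≈ 3.36%; labor force participation rate ≈ 63.01%.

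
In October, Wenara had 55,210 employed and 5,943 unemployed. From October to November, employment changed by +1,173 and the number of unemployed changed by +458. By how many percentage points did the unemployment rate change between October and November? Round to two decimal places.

The unemployment rate changed by +0.48 percentage points.

October: labor force = 55,210 + 5,943 = 61,153; u = 5,943/61,153 = 9.72%.
November: labor force = 56,383 + 6,401 = 62,784; u = 6,401/62,784 = 10.20%.
Change = 10.20% − 9.72% = +0.48 pp.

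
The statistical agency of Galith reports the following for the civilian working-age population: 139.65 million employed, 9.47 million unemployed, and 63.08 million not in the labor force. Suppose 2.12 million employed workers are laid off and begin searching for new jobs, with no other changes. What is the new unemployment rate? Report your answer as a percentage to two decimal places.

Initially, labor force = 139.65 + 9.47 = 149.12 million, so u = 9.47/149.12 = 6.35%.
After the change, employed falls and unemployed rises by 2.12; labor force unchanged → E = 137.53, U = 11.59, labor force = 149.12 million.
New unemployment rate = 11.59 / 149.12 = 7.77%.

New unemployment rate ≈ 7.77%.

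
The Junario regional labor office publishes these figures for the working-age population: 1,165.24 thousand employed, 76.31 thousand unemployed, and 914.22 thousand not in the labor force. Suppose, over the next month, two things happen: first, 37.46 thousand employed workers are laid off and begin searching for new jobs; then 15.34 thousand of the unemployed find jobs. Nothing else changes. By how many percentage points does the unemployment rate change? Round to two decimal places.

The unemployment rate changes by +1.78 percentage points.

Initially, labor force = 1,165.24 + 76.31 = 1,241.55 thousand, so u = 76.31/1,241.55 = 6.15%.
After the first change, employed falls and unemployed rises by 37.46; labor force unchanged → E = 1,127.78, U = 113.77, labor force = 1,241.55 thousand.
After the second change, unemployed falls and employed rises by 15.34; labor force unchanged → E = 1,143.12, U = 98.43, labor force = 1,241.55 thousand.
New unemployment rate = 98.43 / 1,241.55 = 7.93%.
Change = 7.93% − 6.15% = +1.78 percentage points.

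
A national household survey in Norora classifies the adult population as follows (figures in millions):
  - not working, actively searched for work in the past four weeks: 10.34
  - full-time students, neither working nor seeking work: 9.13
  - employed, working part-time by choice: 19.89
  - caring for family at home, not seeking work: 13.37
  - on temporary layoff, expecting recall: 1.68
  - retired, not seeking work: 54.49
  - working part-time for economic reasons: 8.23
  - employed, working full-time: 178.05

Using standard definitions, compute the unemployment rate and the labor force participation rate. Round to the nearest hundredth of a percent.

Unemployment rate ≈ 5.51%; labor force participation rate ≈ 73.92%.

Employed = 19.89 + 8.23 + 178.05 = 206.17 million (anyone who worked, including part-time for economic reasons, counts as employed).
Unemployed = 10.34 + 1.68 = 12.02 million (jobless and actively searching, or on temporary layoff).
Labor force = 206.17 + 12.02 = 218.19 million.
Not in labor force = 9.13 + 13.37 + 54.49 = 76.99 million (those not working and not actively searching are outside the labor force).
Civilian working-age population = 218.19 + 76.99 = 295.18 million.
Unemployment rate = 12.02 / 218.19 = 5.51%.
Labor force participation rate = 218.19 / 295.18 = 73.92%.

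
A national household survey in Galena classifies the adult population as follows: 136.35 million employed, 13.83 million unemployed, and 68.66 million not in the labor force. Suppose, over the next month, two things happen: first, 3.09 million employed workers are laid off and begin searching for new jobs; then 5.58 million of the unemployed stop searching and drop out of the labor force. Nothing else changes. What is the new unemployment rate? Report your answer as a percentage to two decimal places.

New unemployment rate ≈ 7.84%.

Initially, labor force = 136.35 + 13.83 = 150.18 million, so u = 13.83/150.18 = 9.21%.
After the first change, employed falls and unemployed rises by 3.09; labor force unchanged → E = 133.26, U = 16.92, labor force = 150.18 million.
After the second change, unemployed and labor force both fall by 5.58 → E = 133.26, U = 11.34, labor force = 144.60 million.
New unemployment rate = 11.34 / 144.60 = 7.84%.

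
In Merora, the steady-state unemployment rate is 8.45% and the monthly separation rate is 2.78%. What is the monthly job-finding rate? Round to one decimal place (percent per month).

Job-finding rate ≈ 30.1% per month.

From u* = s/(s+f): f = s·(1−u)/u.
f = 2.78 × (1 − 0.0845) / 0.0845 = 2.5451 / 0.0845 ≈ 30.1% per month.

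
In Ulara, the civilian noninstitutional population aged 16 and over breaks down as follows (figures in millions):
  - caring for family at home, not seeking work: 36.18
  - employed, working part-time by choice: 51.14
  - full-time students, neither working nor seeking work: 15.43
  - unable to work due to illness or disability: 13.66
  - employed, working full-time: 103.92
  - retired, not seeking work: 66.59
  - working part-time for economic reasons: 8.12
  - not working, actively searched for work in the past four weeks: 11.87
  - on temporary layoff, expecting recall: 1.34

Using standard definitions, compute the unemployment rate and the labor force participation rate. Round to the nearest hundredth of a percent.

Employed = 51.14 + 103.92 + 8.12 = 163.18 million (anyone who worked, including part-time for economic reasons, counts as employed).
Unemployed = 11.87 + 1.34 = 13.21 million (jobless and actively searching, or on temporary layoff).
Labor force = 163.18 + 13.21 = 176.39 million.
Not in labor force = 36.18 + 15.43 + 13.66 + 66.59 = 131.86 million (those not working and not actively searching are outside the labor force).
Civilian working-age population = 176.39 + 131.86 = 308.25 million.
Unemployment rate = 13.21 / 176.39 = 7.49%.
Labor force participation rate = 176.39 / 308.25 = 57.22%.

Unemployment rate ≈ 7.49%; labor force participation rate ≈ 57.22%.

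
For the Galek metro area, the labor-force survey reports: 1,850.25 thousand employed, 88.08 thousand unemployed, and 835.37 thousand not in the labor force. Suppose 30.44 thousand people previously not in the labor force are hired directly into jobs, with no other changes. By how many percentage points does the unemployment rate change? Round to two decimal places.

The unemployment rate changes by −0.07 percentage points.

Initially, labor force = 1,850.25 + 88.08 = 1,938.33 thousand, so u = 88.08/1,938.33 = 4.54%.
After the change, employed and labor force both rise by 30.44; unemployed unchanged → E = 1,880.69, U = 88.08, labor force = 1,968.77 thousand.
New unemployment rate = 88.08 / 1,968.77 = 4.47%.
Change = 4.47% − 4.54% = −0.07 percentage points.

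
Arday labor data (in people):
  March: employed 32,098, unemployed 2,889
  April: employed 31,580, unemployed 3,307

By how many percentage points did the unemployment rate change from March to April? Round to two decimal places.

March: labor force = 32,098 + 2,889 = 34,987; u = 2,889/34,987 = 8.26%.
April: labor force = 31,580 + 3,307 = 34,887; u = 3,307/34,887 = 9.48%.
Change = 9.48% − 8.26% = +1.22 pp.

The unemployment rate changed by +1.22 percentage points.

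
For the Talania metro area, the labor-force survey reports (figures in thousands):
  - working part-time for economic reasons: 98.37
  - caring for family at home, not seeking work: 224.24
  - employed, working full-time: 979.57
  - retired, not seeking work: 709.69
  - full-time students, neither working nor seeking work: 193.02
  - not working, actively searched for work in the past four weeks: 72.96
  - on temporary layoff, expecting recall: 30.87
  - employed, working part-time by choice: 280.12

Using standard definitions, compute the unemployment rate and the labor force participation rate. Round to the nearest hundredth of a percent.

Employed = 98.37 + 979.57 + 280.12 = 1,358.06 thousand (anyone who worked, including part-time for economic reasons, counts as employed).
Unemployed = 72.96 + 30.87 = 103.83 thousand (jobless and actively searching, or on temporary layoff).
Labor force = 1,358.06 + 103.83 = 1,461.89 thousand.
Not in labor force = 224.24 + 709.69 + 193.02 = 1,126.95 thousand (those not working and not actively searching are outside the labor force).
Civilian working-age population = 1,461.89 + 1,126.95 = 2,588.84 thousand.
Unemployment rate = 103.83 / 1,461.89 = 7.10%.
Labor force participation rate = 1,461.89 / 2,588.84 = 56.47%.

Unemployment rate ≈ 7.10%; labor force participation rate ≈ 56.47%.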